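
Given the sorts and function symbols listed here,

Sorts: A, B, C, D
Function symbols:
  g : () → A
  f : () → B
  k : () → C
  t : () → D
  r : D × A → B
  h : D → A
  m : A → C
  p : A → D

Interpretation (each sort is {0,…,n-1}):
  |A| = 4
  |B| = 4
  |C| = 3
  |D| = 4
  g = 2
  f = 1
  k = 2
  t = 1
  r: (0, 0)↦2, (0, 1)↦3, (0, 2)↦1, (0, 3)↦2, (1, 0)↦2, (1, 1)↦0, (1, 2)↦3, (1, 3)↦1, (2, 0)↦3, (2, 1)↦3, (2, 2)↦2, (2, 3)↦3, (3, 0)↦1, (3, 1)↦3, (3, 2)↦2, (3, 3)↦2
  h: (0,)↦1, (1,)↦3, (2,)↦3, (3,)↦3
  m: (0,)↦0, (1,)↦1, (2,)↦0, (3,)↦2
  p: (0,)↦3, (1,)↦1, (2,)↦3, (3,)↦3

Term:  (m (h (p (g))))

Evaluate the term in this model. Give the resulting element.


  g = 2
  (p (g)) = p(2,) = 3
  (h (p (g))) = h(3,) = 3
  (m (h (p (g)))) = m(3,) = 2

value = 2


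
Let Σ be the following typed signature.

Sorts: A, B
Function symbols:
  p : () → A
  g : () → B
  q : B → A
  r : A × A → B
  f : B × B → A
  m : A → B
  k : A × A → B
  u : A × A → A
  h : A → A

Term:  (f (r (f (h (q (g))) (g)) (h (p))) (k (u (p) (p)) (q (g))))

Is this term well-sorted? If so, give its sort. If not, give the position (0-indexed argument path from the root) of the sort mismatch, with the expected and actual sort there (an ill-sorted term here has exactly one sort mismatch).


          (g) : B
        (q (g)) : A
      (h (q (g))) : A
      (g) : B
    (f (h (q (g))) (g)) : ✗ arg 0 at [0, 0, 0] has sort A, expected B
      (p) : A
    (h (p)) : A
      (p) : A
      (p) : A
    (u (p) (p)) : A
      (g) : B
    (q (g)) : A
  (k (u (p) (p)) (q (g))) : B

ill-sorted at position [0, 0, 0]: expected B, got A


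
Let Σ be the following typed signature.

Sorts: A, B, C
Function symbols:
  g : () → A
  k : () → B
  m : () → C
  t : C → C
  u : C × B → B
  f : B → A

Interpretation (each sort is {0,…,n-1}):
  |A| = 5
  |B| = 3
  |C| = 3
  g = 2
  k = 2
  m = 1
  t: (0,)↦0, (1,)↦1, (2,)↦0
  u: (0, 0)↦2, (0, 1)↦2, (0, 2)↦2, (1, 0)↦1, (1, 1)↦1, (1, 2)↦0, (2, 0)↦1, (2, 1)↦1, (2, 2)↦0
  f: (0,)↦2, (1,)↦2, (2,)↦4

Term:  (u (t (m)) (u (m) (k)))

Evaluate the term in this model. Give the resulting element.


  m = 1
  (t (m)) = t(1,) = 1
  m = 1
  k = 2
  (u (m) (k)) = u(1, 2) = 0
  (u (t (m)) (u (m) (k))) = u(1, 0) = 1

value = 1


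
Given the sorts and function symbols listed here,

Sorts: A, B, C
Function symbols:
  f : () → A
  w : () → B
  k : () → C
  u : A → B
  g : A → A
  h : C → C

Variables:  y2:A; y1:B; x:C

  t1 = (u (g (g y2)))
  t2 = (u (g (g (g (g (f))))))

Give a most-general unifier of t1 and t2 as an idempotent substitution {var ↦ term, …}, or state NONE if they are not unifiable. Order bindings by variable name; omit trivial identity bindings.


{y2 ↦ (g (g (f)))}


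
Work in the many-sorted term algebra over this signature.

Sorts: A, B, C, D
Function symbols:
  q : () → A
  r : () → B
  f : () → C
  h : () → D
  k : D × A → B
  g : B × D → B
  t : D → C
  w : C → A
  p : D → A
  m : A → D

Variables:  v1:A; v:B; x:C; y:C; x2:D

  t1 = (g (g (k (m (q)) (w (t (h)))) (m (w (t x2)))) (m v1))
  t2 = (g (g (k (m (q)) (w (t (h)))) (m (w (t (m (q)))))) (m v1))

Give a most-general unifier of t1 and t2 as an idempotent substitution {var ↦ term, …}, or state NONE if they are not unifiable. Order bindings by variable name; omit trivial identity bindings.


{x2 ↦ (m (q))}


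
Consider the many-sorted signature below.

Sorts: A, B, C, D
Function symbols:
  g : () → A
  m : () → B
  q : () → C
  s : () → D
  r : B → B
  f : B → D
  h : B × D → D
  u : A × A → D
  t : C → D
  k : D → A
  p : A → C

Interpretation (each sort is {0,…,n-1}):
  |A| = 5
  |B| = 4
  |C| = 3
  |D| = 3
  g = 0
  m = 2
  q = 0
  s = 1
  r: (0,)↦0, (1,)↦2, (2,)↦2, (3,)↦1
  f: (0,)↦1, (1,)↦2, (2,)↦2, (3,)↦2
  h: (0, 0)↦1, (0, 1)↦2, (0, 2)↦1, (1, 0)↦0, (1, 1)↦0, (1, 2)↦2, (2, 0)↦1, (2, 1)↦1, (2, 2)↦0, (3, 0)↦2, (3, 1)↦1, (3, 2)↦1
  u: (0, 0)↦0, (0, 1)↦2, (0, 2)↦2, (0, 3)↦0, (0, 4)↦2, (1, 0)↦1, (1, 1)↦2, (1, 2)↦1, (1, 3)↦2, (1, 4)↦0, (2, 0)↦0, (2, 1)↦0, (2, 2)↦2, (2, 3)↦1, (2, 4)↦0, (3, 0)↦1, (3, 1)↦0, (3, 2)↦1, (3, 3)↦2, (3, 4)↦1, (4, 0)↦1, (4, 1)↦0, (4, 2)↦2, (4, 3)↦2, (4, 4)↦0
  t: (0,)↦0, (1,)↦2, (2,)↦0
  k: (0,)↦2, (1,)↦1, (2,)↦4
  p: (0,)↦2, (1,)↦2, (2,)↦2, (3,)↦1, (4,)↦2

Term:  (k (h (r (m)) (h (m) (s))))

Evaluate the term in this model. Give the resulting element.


  m = 2
  (r (m)) = r(2,) = 2
  m = 2
  s = 1
  (h (m) (s)) = h(2, 1) = 1
  (h (r (m)) (h (m) (s))) = h(2, 1) = 1
  (k (h (r (m)) (h (m) (s)))) = k(1,) = 1

value = 1


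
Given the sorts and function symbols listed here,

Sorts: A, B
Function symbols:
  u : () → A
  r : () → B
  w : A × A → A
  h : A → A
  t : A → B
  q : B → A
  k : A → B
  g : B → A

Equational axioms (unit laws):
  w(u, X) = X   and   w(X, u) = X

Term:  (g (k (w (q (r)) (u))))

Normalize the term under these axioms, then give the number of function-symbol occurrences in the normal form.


1. (g (k (w (q (r)) (u))))  →  (g (k (q (r))))
normal form: (g (k (q (r))))

size = 4


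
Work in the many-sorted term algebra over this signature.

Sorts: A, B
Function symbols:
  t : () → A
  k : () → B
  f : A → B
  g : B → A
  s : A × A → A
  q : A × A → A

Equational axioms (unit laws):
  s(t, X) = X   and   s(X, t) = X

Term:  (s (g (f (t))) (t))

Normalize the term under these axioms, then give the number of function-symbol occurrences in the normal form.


1. (s (g (f (t))) (t))  →  (g (f (t)))
normal form: (g (f (t)))

size = 3


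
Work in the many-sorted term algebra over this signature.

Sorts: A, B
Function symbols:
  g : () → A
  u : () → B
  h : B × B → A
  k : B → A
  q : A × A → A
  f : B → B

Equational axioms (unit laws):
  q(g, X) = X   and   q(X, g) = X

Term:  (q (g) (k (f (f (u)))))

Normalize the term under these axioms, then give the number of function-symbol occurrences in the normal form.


size = 4

1. (q (g) (k (f (f (u)))))  →  (k (f (f (u))))
normal form: (k (f (f (u))))


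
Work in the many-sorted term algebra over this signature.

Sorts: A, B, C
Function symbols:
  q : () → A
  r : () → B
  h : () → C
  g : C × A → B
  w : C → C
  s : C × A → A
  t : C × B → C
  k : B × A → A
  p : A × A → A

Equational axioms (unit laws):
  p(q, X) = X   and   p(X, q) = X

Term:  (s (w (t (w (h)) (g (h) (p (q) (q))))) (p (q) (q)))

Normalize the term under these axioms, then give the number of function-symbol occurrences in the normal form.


size = 9

1. (s (w (t (w (h)) (g (h) (p (q) (q))))) (p (q) (q)))  →  (s (w (t (w (h)) (g (h) (q)))) (p (q) (q)))
2. (s (w (t (w (h)) (g (h) (q)))) (p (q) (q)))  →  (s (w (t (w (h)) (g (h) (q)))) (q))
normal form: (s (w (t (w (h)) (g (h) (q)))) (q))


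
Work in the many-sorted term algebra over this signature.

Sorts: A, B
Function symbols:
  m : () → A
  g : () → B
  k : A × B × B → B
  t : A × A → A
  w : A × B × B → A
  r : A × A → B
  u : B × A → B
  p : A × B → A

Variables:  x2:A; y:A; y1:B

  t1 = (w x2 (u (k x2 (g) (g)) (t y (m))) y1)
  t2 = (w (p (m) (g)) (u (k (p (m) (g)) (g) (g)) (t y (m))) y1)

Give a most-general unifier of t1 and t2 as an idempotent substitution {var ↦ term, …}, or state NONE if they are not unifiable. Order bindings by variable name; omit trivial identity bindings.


{x2 ↦ (p (m) (g))}


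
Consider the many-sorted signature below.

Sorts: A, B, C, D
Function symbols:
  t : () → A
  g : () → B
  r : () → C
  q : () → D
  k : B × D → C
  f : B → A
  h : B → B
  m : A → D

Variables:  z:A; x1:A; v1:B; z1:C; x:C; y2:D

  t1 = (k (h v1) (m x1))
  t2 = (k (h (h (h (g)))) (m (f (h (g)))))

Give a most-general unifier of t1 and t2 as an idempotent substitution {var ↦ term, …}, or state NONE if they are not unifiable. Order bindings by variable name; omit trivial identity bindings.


{v1 ↦ (h (h (g))), x1 ↦ (f (h (g)))}


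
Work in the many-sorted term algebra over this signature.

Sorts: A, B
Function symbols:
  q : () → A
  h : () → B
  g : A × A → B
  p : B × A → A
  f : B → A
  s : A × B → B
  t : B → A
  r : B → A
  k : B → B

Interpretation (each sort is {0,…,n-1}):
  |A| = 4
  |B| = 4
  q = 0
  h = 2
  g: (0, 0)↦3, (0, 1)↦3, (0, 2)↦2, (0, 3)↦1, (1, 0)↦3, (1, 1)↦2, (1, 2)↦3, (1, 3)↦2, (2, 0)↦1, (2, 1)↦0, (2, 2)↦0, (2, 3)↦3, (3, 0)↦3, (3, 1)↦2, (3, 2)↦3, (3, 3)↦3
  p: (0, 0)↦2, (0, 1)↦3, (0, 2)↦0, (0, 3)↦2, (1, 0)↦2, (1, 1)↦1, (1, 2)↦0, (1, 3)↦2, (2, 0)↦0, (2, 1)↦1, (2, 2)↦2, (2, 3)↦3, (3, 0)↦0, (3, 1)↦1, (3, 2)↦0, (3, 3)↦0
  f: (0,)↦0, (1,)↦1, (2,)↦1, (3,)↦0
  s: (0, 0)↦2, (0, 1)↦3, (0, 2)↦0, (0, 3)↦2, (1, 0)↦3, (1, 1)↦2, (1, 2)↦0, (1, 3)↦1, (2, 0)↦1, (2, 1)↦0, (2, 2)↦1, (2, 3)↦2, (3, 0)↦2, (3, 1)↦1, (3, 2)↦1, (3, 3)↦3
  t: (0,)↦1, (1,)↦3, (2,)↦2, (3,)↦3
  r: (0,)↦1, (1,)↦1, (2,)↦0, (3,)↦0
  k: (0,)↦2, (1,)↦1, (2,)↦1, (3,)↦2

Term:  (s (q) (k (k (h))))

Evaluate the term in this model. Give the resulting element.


  q = 0
  h = 2
  (k (h)) = k(2,) = 1
  (k (k (h))) = k(1,) = 1
  (s (q) (k (k (h)))) = s(0, 1) = 3

value = 3


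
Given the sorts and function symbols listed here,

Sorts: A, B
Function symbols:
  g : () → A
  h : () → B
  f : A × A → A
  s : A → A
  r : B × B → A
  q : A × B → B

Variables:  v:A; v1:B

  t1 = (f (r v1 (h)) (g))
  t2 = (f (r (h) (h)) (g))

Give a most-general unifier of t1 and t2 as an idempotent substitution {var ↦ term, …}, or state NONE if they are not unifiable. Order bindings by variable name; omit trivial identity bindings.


{v1 ↦ (h)}


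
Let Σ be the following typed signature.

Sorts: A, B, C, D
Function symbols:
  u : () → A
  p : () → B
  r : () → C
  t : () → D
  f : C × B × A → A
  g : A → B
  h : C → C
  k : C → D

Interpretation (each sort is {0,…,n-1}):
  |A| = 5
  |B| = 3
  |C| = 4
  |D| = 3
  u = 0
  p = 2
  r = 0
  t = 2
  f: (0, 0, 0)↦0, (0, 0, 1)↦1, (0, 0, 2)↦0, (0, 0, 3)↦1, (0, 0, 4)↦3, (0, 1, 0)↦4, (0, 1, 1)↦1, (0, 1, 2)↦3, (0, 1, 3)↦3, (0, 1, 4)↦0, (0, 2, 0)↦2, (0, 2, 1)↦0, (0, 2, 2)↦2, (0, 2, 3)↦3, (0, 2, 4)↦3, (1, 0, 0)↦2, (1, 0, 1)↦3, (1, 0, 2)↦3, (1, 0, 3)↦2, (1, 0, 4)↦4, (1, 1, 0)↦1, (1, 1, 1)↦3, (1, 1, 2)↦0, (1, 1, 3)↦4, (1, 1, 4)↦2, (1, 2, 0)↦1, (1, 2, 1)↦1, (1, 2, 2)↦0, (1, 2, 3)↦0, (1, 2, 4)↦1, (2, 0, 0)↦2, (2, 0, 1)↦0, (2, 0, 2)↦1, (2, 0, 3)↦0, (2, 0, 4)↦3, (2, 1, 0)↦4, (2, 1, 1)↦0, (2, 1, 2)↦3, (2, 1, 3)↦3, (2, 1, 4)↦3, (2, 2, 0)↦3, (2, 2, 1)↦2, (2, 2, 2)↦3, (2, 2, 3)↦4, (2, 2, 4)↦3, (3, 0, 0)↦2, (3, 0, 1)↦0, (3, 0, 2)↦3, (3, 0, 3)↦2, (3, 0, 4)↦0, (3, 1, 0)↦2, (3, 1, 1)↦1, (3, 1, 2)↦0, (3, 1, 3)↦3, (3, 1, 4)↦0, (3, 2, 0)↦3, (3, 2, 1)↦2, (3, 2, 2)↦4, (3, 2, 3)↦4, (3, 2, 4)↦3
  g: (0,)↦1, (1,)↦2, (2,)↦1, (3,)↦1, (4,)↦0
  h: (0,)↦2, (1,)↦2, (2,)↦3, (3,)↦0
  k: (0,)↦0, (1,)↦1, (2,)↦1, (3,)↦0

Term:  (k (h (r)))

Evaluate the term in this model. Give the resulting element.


  r = 0
  (h (r)) = h(0,) = 2
  (k (h (r))) = k(2,) = 1

value = 1


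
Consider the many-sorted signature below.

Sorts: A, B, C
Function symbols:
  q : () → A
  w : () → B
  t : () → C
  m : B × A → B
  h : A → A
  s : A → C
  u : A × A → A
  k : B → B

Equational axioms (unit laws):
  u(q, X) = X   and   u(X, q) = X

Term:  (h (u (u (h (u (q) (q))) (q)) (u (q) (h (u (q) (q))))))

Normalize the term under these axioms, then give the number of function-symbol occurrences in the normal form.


1. (h (u (u (h (u (q) (q))) (q)) (u (q) (h (u (q) (q))))))  →  (h (u (h (u (q) (q))) (u (q) (h (u (q) (q))))))
2. (h (u (h (u (q) (q))) (u (q) (h (u (q) (q))))))  →  (h (u (h (q)) (u (q) (h (u (q) (q))))))
3. (h (u (h (q)) (u (q) (h (u (q) (q))))))  →  (h (u (h (q)) (h (u (q) (q)))))
4. (h (u (h (q)) (h (u (q) (q)))))  →  (h (u (h (q)) (h (q))))
normal form: (h (u (h (q)) (h (q))))

size = 6


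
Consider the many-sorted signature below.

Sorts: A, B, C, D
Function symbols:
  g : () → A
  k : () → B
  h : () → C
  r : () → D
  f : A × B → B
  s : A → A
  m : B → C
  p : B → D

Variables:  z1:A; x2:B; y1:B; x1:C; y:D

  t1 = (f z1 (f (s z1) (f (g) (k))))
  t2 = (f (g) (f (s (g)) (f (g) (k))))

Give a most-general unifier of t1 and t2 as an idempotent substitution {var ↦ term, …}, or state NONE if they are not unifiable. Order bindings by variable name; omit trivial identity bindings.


{z1 ↦ (g)}


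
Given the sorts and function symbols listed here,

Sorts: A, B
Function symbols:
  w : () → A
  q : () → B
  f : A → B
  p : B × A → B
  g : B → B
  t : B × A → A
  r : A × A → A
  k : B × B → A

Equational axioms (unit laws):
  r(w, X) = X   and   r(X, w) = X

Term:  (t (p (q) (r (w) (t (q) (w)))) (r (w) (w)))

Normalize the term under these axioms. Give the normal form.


1. (t (p (q) (r (w) (t (q) (w)))) (r (w) (w)))  →  (t (p (q) (t (q) (w))) (r (w) (w)))
2. (t (p (q) (t (q) (w))) (r (w) (w)))  →  (t (p (q) (t (q) (w))) (w))

normal form = (t (p (q) (t (q) (w))) (w))


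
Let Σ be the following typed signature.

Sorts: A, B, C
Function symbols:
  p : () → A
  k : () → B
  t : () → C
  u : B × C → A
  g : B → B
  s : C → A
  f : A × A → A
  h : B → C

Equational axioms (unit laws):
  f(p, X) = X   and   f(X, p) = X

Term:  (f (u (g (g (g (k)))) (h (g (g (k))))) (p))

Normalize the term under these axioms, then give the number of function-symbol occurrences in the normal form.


size = 9

1. (f (u (g (g (g (k)))) (h (g (g (k))))) (p))  →  (u (g (g (g (k)))) (h (g (g (k)))))
normal form: (u (g (g (g (k)))) (h (g (g (k)))))


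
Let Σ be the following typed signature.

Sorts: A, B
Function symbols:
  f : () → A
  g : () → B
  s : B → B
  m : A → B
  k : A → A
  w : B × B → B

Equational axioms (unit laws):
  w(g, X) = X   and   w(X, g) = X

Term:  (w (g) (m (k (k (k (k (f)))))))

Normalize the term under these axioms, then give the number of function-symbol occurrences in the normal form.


1. (w (g) (m (k (k (k (k (f)))))))  →  (m (k (k (k (k (f))))))
normal form: (m (k (k (k (k (f))))))

size = 6


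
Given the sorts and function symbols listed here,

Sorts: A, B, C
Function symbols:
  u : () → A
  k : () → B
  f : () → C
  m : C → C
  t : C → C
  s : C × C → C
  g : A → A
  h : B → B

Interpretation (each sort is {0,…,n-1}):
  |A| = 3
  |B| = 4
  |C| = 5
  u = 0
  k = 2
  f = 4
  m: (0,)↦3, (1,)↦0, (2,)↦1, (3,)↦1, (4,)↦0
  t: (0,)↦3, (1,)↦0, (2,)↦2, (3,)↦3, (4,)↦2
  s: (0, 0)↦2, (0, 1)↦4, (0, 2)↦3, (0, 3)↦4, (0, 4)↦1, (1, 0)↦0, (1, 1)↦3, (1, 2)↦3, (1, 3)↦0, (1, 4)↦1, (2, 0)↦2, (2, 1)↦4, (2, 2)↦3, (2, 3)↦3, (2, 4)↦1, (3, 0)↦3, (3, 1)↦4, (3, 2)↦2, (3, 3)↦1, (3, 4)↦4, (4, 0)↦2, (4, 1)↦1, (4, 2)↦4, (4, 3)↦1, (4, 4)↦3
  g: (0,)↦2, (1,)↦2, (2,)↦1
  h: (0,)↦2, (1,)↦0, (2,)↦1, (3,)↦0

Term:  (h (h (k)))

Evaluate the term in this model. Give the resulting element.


value = 0

  k = 2
  (h (k)) = h(2,) = 1
  (h (h (k))) = h(1,) = 0


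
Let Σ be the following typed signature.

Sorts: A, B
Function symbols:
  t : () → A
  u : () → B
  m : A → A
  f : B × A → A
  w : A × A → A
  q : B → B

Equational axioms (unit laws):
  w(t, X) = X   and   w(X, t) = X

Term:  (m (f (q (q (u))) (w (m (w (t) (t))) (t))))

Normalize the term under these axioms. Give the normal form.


1. (m (f (q (q (u))) (w (m (w (t) (t))) (t))))  →  (m (f (q (q (u))) (m (w (t) (t)))))
2. (m (f (q (q (u))) (m (w (t) (t)))))  →  (m (f (q (q (u))) (m (t))))

normal form = (m (f (q (q (u))) (m (t))))


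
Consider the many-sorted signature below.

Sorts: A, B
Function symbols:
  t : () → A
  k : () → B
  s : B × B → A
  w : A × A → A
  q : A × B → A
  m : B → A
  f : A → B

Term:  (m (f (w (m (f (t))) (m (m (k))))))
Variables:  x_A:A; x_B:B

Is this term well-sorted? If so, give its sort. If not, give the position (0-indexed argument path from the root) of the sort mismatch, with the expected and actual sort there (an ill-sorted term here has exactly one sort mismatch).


          (t) : A
        (f (t)) : B
      (m (f (t))) : A
          (k) : B
        (m (k)) : A
      (m (m (k))) : ✗ arg 0 at [0, 0, 1, 0] has sort A, expected B

ill-sorted at position [0, 0, 1, 0]: expected B, got A


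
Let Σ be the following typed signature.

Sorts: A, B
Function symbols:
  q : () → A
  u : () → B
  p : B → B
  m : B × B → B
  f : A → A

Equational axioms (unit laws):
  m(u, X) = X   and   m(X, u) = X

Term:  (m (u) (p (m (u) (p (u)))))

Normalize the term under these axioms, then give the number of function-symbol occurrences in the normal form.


1. (m (u) (p (m (u) (p (u)))))  →  (p (m (u) (p (u))))
2. (p (m (u) (p (u))))  →  (p (p (u)))
normal form: (p (p (u)))

size = 3


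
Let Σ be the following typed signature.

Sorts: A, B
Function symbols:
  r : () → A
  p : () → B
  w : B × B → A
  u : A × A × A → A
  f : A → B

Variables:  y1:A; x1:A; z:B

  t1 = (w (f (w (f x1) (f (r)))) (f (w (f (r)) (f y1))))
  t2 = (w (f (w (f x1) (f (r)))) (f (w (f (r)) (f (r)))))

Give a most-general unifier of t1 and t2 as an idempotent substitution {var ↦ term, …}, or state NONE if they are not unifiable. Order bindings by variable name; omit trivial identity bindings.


{y1 ↦ (r)}


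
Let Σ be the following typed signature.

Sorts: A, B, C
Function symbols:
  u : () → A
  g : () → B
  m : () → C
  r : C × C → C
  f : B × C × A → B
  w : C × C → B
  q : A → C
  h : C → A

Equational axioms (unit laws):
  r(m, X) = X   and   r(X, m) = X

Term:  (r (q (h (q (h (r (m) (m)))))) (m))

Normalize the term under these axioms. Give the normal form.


normal form = (q (h (q (h (m)))))

1. (r (q (h (q (h (r (m) (m)))))) (m))  →  (q (h (q (h (r (m) (m))))))
2. (q (h (q (h (r (m) (m))))))  →  (q (h (q (h (m)))))


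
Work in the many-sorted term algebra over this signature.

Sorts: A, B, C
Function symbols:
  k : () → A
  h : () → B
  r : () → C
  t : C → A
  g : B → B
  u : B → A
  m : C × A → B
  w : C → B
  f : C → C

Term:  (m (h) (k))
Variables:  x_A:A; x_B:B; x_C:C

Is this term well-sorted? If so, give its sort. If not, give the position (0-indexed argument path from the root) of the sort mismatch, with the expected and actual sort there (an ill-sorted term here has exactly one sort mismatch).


  (h) : B
  (k) : A
(m (h) (k)) : ✗ arg 0 at [0] has sort B, expected C

ill-sorted at position [0]: expected C, got B


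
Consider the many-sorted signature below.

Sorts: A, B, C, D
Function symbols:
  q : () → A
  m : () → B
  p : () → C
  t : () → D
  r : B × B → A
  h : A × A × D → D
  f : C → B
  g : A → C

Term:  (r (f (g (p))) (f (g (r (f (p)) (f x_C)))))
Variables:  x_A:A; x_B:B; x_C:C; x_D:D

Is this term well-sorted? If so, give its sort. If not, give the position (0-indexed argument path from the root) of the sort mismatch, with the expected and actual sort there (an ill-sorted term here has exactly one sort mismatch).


ill-sorted at position [0, 0, 0]: expected A, got C

      (p) : C
    (g (p)) : ✗ arg 0 at [0, 0, 0] has sort C, expected A
          (p) : C
        (f (p)) : B
          x_C : C
        (f x_C) : B
      (r (f (p)) (f x_C)) : A
    (g (r (f (p)) (f x_C))) : C
  (f (g (r (f (p)) (f x_C)))) : B


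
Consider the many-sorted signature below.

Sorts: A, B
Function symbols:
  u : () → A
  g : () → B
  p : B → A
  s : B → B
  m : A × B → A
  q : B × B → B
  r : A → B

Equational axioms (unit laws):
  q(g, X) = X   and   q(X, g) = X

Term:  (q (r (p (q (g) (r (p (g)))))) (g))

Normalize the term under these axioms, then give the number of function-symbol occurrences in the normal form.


size = 5

1. (q (r (p (q (g) (r (p (g)))))) (g))  →  (r (p (q (g) (r (p (g))))))
2. (r (p (q (g) (r (p (g))))))  →  (r (p (r (p (g)))))
normal form: (r (p (r (p (g)))))


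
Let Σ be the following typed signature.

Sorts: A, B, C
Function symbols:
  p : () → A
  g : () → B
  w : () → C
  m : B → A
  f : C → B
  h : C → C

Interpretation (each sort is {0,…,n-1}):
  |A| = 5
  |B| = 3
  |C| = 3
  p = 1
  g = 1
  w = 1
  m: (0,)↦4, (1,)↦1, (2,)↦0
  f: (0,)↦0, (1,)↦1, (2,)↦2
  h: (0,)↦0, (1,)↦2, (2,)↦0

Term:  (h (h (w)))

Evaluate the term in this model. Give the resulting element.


  w = 1
  (h (w)) = h(1,) = 2
  (h (h (w))) = h(2,) = 0

value = 0


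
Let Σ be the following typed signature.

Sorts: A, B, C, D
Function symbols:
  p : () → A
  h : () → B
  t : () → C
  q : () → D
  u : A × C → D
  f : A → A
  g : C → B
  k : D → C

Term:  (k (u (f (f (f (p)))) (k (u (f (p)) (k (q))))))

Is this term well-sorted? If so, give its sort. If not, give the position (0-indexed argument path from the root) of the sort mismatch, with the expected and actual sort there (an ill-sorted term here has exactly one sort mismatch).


          (p) : A
        (f (p)) : A
      (f (f (p))) : A
    (f (f (f (p)))) : A
          (p) : A
        (f (p)) : A
          (q) : D
        (k (q)) : C
      (u (f (p)) (k (q))) : D
    (k (u (f (p)) (k (q)))) : C
  (u (f (f (f (p)))) (k (u (f (p)) (k (q))))) : D
(k (u (f (f (f (p)))) (k (u (f (p)) (k (q)))))) : C

well-sorted; sort = C


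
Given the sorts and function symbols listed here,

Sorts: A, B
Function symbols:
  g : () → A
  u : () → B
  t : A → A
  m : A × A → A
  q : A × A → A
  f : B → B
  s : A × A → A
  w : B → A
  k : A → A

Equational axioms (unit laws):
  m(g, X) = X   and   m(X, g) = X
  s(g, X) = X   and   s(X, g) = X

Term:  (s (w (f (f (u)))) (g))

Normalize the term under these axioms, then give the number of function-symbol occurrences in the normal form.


size = 4

1. (s (w (f (f (u)))) (g))  →  (w (f (f (u))))
normal form: (w (f (f (u))))


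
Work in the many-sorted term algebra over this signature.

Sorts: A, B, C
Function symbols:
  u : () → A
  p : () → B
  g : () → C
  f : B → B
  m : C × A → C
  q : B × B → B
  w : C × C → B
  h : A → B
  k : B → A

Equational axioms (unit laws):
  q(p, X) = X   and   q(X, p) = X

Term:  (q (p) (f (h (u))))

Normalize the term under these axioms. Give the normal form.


normal form = (f (h (u)))

1. (q (p) (f (h (u))))  →  (f (h (u)))


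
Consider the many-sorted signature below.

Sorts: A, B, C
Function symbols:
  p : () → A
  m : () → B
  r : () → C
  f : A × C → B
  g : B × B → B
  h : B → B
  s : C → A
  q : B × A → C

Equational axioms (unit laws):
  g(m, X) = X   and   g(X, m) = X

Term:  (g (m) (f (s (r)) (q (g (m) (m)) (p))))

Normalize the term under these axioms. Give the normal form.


1. (g (m) (f (s (r)) (q (g (m) (m)) (p))))  →  (f (s (r)) (q (g (m) (m)) (p)))
2. (f (s (r)) (q (g (m) (m)) (p)))  →  (f (s (r)) (q (m) (p)))

normal form = (f (s (r)) (q (m) (p)))


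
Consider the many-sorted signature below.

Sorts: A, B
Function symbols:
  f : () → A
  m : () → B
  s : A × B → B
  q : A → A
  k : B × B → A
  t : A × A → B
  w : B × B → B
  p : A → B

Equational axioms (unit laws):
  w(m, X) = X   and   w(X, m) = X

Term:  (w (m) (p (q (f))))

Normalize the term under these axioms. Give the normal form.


normal form = (p (q (f)))

1. (w (m) (p (q (f))))  →  (p (q (f)))


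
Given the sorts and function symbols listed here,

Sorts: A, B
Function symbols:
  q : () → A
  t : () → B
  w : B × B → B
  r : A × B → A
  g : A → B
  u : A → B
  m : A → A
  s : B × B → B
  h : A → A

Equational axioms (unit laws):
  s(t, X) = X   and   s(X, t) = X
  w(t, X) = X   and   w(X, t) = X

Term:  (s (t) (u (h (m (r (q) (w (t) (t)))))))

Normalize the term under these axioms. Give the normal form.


1. (s (t) (u (h (m (r (q) (w (t) (t)))))))  →  (u (h (m (r (q) (w (t) (t))))))
2. (u (h (m (r (q) (w (t) (t))))))  →  (u (h (m (r (q) (t)))))

normal form = (u (h (m (r (q) (t)))))


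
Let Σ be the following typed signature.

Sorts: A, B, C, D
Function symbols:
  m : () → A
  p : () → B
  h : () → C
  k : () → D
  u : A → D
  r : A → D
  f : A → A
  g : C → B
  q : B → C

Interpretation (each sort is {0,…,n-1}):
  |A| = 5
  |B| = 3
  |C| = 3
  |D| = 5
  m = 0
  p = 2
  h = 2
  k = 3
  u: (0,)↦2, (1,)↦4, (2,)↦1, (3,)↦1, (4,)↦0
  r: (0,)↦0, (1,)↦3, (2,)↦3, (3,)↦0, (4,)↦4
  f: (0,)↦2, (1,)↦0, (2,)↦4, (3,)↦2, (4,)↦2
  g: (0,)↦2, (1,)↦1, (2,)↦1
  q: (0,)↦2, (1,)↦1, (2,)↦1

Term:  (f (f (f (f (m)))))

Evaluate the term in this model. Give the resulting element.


value = 4

  m = 0
  (f (m)) = f(0,) = 2
  (f (f (m))) = f(2,) = 4
  (f (f (f (m)))) = f(4,) = 2
  (f (f (f (f (m))))) = f(2,) = 4


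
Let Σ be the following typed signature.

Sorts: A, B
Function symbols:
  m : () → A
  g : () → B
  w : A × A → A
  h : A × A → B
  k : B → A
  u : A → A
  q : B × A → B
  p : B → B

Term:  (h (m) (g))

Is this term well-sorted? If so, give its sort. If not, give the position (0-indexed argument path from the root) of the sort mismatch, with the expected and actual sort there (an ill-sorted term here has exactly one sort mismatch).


ill-sorted at position [1]: expected A, got B

  (m) : A
  (g) : B
(h (m) (g)) : ✗ arg 1 at [1] has sort B, expected A


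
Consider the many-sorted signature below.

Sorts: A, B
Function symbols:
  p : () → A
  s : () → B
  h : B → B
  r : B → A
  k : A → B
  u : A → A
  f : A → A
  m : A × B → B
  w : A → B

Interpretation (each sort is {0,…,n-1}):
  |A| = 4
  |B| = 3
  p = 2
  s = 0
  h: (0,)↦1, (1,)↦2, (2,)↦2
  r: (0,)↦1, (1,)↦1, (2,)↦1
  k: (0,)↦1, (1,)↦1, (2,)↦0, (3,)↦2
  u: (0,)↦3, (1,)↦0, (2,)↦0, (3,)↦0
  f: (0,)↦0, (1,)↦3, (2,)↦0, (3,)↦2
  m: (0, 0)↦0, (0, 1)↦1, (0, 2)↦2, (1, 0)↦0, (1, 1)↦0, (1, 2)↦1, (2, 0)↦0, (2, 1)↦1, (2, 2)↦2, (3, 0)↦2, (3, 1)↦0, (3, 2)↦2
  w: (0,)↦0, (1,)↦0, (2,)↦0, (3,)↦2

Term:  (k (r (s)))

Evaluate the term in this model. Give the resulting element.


value = 1

  s = 0
  (r (s)) = r(0,) = 1
  (k (r (s))) = k(1,) = 1


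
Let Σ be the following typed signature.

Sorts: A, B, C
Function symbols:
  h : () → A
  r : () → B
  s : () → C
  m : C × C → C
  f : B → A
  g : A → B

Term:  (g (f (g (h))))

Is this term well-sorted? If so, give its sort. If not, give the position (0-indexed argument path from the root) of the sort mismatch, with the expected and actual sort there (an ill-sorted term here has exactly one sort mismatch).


      (h) : A
    (g (h)) : B
  (f (g (h))) : A
(g (f (g (h)))) : B

well-sorted; sort = B


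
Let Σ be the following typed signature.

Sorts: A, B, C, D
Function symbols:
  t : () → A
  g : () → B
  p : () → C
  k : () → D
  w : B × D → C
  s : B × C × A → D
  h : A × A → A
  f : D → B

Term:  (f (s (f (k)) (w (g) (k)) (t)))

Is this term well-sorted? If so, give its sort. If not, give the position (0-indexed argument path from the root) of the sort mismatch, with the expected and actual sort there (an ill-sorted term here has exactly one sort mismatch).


well-sorted; sort = B

      (k) : D
    (f (k)) : B
      (g) : B
      (k) : D
    (w (g) (k)) : C
    (t) : A
  (s (f (k)) (w (g) (k)) (t)) : D
(f (s (f (k)) (w (g) (k)) (t))) : B


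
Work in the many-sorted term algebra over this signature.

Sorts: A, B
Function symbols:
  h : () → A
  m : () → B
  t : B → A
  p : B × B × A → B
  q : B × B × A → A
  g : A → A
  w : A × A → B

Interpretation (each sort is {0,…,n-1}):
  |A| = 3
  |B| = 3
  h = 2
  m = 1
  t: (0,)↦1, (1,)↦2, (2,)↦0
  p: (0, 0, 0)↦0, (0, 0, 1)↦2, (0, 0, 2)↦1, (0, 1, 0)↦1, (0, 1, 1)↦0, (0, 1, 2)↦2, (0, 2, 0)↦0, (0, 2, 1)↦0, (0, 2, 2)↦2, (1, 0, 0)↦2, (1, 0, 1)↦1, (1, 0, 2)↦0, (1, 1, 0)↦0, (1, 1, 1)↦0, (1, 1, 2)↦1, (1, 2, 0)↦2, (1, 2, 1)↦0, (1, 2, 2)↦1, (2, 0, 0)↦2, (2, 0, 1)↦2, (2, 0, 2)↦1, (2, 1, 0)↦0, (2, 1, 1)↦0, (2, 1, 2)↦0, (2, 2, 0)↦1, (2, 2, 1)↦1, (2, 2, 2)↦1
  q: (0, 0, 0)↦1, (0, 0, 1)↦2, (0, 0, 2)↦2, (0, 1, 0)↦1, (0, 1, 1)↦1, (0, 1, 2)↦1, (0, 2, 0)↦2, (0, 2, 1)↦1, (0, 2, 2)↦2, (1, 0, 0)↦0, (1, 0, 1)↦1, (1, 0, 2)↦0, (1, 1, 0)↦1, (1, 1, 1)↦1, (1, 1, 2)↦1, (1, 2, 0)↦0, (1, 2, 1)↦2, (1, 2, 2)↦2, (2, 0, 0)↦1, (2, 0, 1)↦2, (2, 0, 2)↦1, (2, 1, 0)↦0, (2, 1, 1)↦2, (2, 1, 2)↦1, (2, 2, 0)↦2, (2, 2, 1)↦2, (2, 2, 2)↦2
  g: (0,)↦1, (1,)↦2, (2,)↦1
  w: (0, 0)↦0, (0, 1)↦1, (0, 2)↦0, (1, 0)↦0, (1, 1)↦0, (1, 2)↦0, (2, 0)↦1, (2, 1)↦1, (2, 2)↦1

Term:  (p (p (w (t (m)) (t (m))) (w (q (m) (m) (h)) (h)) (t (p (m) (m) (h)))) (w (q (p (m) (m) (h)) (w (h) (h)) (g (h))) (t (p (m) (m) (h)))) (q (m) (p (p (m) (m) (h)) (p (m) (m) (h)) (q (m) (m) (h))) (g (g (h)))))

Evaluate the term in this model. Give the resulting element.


  m = 1
  (t (m)) = t(1,) = 2
  m = 1
  (t (m)) = t(1,) = 2
  (w (t (m)) (t (m))) = w(2, 2) = 1
  m = 1
  m = 1
  h = 2
  (q (m) (m) (h)) = q(1, 1, 2) = 1
  h = 2
  (w (q (m) (m) (h)) (h)) = w(1, 2) = 0
  m = 1
  m = 1
  h = 2
  (p (m) (m) (h)) = p(1, 1, 2) = 1
  (t (p (m) (m) (h))) = t(1,) = 2
  (p (w (t (m)) (t (m))) (w (q (m) (m) (h)) (h)) (t (p (m) (m) (h)))) = p(1, 0, 2) = 0
  m = 1
  m = 1
  h = 2
  (p (m) (m) (h)) = p(1, 1, 2) = 1
  h = 2
  h = 2
  (w (h) (h)) = w(2, 2) = 1
  h = 2
  (g (h)) = g(2,) = 1
  (q (p (m) (m) (h)) (w (h) (h)) (g (h))) = q(1, 1, 1) = 1
  m = 1
  m = 1
  h = 2
  (p (m) (m) (h)) = p(1, 1, 2) = 1
  (t (p (m) (m) (h))) = t(1,) = 2
  (w (q (p (m) (m) (h)) (w (h) (h)) (g (h))) (t (p (m) (m) (h)))) = w(1, 2) = 0
  m = 1
  m = 1
  m = 1
  h = 2
  (p (m) (m) (h)) = p(1, 1, 2) = 1
  m = 1
  m = 1
  h = 2
  (p (m) (m) (h)) = p(1, 1, 2) = 1
  m = 1
  m = 1
  h = 2
  (q (m) (m) (h)) = q(1, 1, 2) = 1
  (p (p (m) (m) (h)) (p (m) (m) (h)) (q (m) (m) (h))) = p(1, 1, 1) = 0
  h = 2
  (g (h)) = g(2,) = 1
  (g (g (h))) = g(1,) = 2
  (q (m) (p (p (m) (m) (h)) (p (m) (m) (h)) (q (m) (m) (h))) (g (g (h)))) = q(1, 0, 2) = 0
  (p (p (w (t (m)) (t (m))) (w (q (m) (m) (h)) (h)) (t (p (m) (m) (h)))) (w (q (p (m) (m) (h)) (w (h) (h)) (g (h))) (t (p (m) (m) (h)))) (q (m) (p (p (m) (m) (h)) (p (m) (m) (h)) (q (m) (m) (h))) (g (g (h))))) = p(0, 0, 0) = 0

value = 0


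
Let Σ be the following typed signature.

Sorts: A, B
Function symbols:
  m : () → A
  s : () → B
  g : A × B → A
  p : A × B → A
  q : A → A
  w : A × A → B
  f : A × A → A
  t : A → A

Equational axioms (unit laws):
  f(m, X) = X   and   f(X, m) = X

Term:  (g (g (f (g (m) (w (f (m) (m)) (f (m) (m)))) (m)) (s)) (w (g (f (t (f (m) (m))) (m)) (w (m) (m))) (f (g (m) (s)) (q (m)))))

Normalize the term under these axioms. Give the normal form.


normal form = (g (g (g (m) (w (m) (m))) (s)) (w (g (t (m)) (w (m) (m))) (f (g (m) (s)) (q (m)))))

1. (g (g (f (g (m) (w (f (m) (m)) (f (m) (m)))) (m)) (s)) (w (g (f (t (f (m) (m))) (m)) (w (m) (m))) (f (g (m) (s)) (q (m)))))  →  (g (g (g (m) (w (f (m) (m)) (f (m) (m)))) (s)) (w (g (f (t (f (m) (m))) (m)) (w (m) (m))) (f (g (m) (s)) (q (m)))))
2. (g (g (g (m) (w (f (m) (m)) (f (m) (m)))) (s)) (w (g (f (t (f (m) (m))) (m)) (w (m) (m))) (f (g (m) (s)) (q (m)))))  →  (g (g (g (m) (w (m) (f (m) (m)))) (s)) (w (g (f (t (f (m) (m))) (m)) (w (m) (m))) (f (g (m) (s)) (q (m)))))
3. (g (g (g (m) (w (m) (f (m) (m)))) (s)) (w (g (f (t (f (m) (m))) (m)) (w (m) (m))) (f (g (m) (s)) (q (m)))))  →  (g (g (g (m) (w (m) (m))) (s)) (w (g (f (t (f (m) (m))) (m)) (w (m) (m))) (f (g (m) (s)) (q (m)))))
4. (g (g (g (m) (w (m) (m))) (s)) (w (g (f (t (f (m) (m))) (m)) (w (m) (m))) (f (g (m) (s)) (q (m)))))  →  (g (g (g (m) (w (m) (m))) (s)) (w (g (t (f (m) (m))) (w (m) (m))) (f (g (m) (s)) (q (m)))))
5. (g (g (g (m) (w (m) (m))) (s)) (w (g (t (f (m) (m))) (w (m) (m))) (f (g (m) (s)) (q (m)))))  →  (g (g (g (m) (w (m) (m))) (s)) (w (g (t (m)) (w (m) (m))) (f (g (m) (s)) (q (m)))))


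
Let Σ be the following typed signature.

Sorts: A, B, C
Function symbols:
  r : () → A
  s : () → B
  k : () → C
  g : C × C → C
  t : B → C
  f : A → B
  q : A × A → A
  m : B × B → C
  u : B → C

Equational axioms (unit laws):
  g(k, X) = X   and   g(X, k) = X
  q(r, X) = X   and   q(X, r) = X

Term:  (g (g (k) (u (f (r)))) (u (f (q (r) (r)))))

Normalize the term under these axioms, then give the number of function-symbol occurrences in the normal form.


1. (g (g (k) (u (f (r)))) (u (f (q (r) (r)))))  →  (g (u (f (r))) (u (f (q (r) (r)))))
2. (g (u (f (r))) (u (f (q (r) (r)))))  →  (g (u (f (r))) (u (f (r))))
normal form: (g (u (f (r))) (u (f (r))))

size = 7


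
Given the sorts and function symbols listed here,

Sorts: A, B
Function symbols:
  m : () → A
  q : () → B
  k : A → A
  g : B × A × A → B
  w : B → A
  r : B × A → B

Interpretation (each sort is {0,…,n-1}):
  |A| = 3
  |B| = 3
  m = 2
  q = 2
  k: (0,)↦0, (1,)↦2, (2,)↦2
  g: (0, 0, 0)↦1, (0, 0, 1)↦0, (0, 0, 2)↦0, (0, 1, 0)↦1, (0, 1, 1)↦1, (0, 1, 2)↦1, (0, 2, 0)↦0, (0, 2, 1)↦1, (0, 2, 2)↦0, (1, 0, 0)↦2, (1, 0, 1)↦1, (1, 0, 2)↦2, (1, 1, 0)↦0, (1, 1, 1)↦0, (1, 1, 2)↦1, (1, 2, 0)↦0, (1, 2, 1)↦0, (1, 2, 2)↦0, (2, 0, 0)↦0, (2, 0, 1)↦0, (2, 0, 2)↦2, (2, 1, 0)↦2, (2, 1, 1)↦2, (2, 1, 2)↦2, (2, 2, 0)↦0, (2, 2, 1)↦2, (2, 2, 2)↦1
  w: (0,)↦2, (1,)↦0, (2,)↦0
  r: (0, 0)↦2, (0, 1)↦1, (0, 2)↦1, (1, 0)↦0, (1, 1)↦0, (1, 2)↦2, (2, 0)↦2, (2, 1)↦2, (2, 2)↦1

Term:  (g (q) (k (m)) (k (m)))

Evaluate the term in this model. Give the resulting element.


  q = 2
  m = 2
  (k (m)) = k(2,) = 2
  m = 2
  (k (m)) = k(2,) = 2
  (g (q) (k (m)) (k (m))) = g(2, 2, 2) = 1

value = 1


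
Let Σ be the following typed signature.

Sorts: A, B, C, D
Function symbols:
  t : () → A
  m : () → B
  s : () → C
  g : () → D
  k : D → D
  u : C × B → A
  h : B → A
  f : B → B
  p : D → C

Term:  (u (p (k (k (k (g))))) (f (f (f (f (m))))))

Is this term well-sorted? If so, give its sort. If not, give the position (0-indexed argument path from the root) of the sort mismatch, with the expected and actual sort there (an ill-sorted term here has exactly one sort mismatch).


well-sorted; sort = A

          (g) : D
        (k (g)) : D
      (k (k (g))) : D
    (k (k (k (g)))) : D
  (p (k (k (k (g))))) : C
          (m) : B
        (f (m)) : B
      (f (f (m))) : B
    (f (f (f (m)))) : B
  (f (f (f (f (m))))) : B
(u (p (k (k (k (g))))) (f (f (f (f (m)))))) : A


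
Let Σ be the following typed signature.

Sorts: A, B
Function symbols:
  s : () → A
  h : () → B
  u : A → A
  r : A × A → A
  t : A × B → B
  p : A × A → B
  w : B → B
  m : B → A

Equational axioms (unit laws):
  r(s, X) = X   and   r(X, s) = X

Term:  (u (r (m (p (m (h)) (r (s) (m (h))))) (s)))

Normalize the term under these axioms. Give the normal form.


1. (u (r (m (p (m (h)) (r (s) (m (h))))) (s)))  →  (u (m (p (m (h)) (r (s) (m (h))))))
2. (u (m (p (m (h)) (r (s) (m (h))))))  →  (u (m (p (m (h)) (m (h)))))

normal form = (u (m (p (m (h)) (m (h)))))


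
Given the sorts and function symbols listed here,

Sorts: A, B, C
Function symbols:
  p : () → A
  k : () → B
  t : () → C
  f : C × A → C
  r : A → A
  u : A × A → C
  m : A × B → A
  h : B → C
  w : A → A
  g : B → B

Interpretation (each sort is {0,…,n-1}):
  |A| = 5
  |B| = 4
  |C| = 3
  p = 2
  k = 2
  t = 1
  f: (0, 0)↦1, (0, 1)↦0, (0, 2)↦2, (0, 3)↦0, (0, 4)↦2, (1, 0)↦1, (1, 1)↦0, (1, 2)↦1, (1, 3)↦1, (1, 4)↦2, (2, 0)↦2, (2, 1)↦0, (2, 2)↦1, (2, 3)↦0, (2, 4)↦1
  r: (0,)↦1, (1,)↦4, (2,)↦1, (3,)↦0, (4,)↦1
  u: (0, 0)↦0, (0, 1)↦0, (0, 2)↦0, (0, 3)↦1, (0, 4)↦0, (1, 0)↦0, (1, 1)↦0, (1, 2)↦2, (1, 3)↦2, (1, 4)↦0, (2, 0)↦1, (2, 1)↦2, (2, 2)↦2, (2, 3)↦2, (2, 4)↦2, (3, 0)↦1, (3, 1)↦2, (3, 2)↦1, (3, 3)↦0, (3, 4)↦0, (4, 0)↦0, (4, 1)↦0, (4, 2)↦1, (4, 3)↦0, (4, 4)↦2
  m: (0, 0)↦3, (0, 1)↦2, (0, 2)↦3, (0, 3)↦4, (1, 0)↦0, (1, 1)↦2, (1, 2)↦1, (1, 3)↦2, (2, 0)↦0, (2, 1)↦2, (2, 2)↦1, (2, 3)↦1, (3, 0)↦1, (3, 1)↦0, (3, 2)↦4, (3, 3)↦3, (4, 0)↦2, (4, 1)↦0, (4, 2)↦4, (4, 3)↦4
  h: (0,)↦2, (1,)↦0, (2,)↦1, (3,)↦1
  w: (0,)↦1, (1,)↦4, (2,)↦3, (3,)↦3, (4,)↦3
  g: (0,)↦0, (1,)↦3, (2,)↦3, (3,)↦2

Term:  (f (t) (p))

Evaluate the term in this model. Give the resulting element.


  t = 1
  p = 2
  (f (t) (p)) = f(1, 2) = 1

value = 1


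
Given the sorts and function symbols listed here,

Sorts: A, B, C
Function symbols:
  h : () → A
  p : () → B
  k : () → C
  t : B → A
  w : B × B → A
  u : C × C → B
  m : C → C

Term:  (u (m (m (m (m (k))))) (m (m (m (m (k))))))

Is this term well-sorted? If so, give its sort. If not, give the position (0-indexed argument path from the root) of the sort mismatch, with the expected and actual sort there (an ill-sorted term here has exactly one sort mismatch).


          (k) : C
        (m (k)) : C
      (m (m (k))) : C
    (m (m (m (k)))) : C
  (m (m (m (m (k))))) : C
          (k) : C
        (m (k)) : C
      (m (m (k))) : C
    (m (m (m (k)))) : C
  (m (m (m (m (k))))) : C
(u (m (m (m (m (k))))) (m (m (m (m (k)))))) : B

well-sorted; sort = B


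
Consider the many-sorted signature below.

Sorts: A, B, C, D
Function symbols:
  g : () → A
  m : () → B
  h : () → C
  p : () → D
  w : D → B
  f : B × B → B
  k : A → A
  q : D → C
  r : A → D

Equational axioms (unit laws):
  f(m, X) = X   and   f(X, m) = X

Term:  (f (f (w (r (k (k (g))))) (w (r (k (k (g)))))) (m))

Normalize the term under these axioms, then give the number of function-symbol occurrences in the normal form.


1. (f (f (w (r (k (k (g))))) (w (r (k (k (g)))))) (m))  →  (f (w (r (k (k (g))))) (w (r (k (k (g))))))
normal form: (f (w (r (k (k (g))))) (w (r (k (k (g))))))

size = 11


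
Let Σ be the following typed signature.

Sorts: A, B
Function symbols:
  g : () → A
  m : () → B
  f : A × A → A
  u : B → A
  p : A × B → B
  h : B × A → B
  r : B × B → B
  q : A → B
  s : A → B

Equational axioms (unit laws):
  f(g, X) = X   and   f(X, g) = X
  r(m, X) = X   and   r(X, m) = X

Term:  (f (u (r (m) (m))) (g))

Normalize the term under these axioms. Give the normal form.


normal form = (u (m))

1. (f (u (r (m) (m))) (g))  →  (u (r (m) (m)))
2. (u (r (m) (m)))  →  (u (m))


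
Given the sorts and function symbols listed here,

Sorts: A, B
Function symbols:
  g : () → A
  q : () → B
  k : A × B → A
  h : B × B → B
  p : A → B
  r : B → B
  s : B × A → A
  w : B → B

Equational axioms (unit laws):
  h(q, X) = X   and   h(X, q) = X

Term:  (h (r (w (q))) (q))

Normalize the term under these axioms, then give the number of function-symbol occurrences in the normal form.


size = 3

1. (h (r (w (q))) (q))  →  (r (w (q)))
normal form: (r (w (q)))


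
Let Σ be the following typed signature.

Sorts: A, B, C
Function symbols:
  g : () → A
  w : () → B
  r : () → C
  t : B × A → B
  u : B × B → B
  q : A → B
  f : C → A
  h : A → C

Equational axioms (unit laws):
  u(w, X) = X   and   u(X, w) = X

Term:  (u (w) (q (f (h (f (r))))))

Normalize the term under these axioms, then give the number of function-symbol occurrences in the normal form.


1. (u (w) (q (f (h (f (r))))))  →  (q (f (h (f (r)))))
normal form: (q (f (h (f (r)))))

size = 5


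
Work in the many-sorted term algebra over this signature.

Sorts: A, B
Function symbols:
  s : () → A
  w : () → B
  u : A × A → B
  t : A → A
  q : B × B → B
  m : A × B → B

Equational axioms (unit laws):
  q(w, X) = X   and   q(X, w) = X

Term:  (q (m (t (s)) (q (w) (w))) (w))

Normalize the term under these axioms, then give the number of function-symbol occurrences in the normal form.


size = 4

1. (q (m (t (s)) (q (w) (w))) (w))  →  (m (t (s)) (q (w) (w)))
2. (m (t (s)) (q (w) (w)))  →  (m (t (s)) (w))
normal form: (m (t (s)) (w))
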